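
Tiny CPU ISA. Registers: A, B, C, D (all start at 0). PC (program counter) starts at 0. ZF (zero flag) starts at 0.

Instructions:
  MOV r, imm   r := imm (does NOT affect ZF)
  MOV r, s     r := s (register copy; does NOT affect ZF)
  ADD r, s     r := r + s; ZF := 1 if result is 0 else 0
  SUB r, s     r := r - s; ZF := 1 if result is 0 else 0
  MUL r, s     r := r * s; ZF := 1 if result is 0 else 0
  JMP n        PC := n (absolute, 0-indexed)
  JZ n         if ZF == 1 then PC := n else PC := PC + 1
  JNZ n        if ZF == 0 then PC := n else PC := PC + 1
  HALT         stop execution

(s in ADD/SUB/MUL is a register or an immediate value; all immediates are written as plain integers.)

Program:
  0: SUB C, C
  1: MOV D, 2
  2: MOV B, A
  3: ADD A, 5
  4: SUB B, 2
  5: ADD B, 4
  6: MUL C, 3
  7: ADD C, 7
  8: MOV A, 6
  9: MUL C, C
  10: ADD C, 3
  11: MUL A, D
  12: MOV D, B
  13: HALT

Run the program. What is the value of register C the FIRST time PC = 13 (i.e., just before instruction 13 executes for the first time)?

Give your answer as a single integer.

Step 1: PC=0 exec 'SUB C, C'. After: A=0 B=0 C=0 D=0 ZF=1 PC=1
Step 2: PC=1 exec 'MOV D, 2'. After: A=0 B=0 C=0 D=2 ZF=1 PC=2
Step 3: PC=2 exec 'MOV B, A'. After: A=0 B=0 C=0 D=2 ZF=1 PC=3
Step 4: PC=3 exec 'ADD A, 5'. After: A=5 B=0 C=0 D=2 ZF=0 PC=4
Step 5: PC=4 exec 'SUB B, 2'. After: A=5 B=-2 C=0 D=2 ZF=0 PC=5
Step 6: PC=5 exec 'ADD B, 4'. After: A=5 B=2 C=0 D=2 ZF=0 PC=6
Step 7: PC=6 exec 'MUL C, 3'. After: A=5 B=2 C=0 D=2 ZF=1 PC=7
Step 8: PC=7 exec 'ADD C, 7'. After: A=5 B=2 C=7 D=2 ZF=0 PC=8
Step 9: PC=8 exec 'MOV A, 6'. After: A=6 B=2 C=7 D=2 ZF=0 PC=9
Step 10: PC=9 exec 'MUL C, C'. After: A=6 B=2 C=49 D=2 ZF=0 PC=10
Step 11: PC=10 exec 'ADD C, 3'. After: A=6 B=2 C=52 D=2 ZF=0 PC=11
Step 12: PC=11 exec 'MUL A, D'. After: A=12 B=2 C=52 D=2 ZF=0 PC=12
Step 13: PC=12 exec 'MOV D, B'. After: A=12 B=2 C=52 D=2 ZF=0 PC=13
First time PC=13: C=52

52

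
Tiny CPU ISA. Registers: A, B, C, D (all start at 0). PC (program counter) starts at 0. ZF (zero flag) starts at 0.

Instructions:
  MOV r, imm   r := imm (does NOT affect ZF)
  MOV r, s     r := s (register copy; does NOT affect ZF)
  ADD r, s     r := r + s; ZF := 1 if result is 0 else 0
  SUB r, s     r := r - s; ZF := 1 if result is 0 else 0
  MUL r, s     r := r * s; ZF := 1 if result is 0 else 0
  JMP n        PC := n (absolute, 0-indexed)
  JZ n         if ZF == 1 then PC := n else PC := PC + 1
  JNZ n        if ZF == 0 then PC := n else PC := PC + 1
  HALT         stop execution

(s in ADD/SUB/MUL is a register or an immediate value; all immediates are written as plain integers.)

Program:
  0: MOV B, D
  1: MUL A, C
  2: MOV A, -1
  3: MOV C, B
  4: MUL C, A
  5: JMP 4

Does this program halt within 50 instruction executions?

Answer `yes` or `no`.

Answer: no

Derivation:
Step 1: PC=0 exec 'MOV B, D'. After: A=0 B=0 C=0 D=0 ZF=0 PC=1
Step 2: PC=1 exec 'MUL A, C'. After: A=0 B=0 C=0 D=0 ZF=1 PC=2
Step 3: PC=2 exec 'MOV A, -1'. After: A=-1 B=0 C=0 D=0 ZF=1 PC=3
Step 4: PC=3 exec 'MOV C, B'. After: A=-1 B=0 C=0 D=0 ZF=1 PC=4
Step 5: PC=4 exec 'MUL C, A'. After: A=-1 B=0 C=0 D=0 ZF=1 PC=5
Step 6: PC=5 exec 'JMP 4'. After: A=-1 B=0 C=0 D=0 ZF=1 PC=4
State after step 6 equals state after step 4: the program is in a cycle of length 2 and will never halt.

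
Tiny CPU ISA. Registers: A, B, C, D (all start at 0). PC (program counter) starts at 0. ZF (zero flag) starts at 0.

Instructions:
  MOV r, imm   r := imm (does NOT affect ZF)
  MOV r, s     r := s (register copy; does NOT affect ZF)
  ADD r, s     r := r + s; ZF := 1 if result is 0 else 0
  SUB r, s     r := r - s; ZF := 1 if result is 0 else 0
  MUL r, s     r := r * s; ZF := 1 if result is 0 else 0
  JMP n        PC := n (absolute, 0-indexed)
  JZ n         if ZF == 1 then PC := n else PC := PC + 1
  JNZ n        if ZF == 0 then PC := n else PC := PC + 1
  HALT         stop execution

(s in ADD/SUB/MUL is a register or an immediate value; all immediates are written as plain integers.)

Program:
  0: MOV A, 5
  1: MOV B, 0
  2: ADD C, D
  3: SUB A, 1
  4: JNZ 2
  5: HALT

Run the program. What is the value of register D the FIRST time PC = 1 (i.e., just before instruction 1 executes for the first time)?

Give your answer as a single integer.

Step 1: PC=0 exec 'MOV A, 5'. After: A=5 B=0 C=0 D=0 ZF=0 PC=1
First time PC=1: D=0

0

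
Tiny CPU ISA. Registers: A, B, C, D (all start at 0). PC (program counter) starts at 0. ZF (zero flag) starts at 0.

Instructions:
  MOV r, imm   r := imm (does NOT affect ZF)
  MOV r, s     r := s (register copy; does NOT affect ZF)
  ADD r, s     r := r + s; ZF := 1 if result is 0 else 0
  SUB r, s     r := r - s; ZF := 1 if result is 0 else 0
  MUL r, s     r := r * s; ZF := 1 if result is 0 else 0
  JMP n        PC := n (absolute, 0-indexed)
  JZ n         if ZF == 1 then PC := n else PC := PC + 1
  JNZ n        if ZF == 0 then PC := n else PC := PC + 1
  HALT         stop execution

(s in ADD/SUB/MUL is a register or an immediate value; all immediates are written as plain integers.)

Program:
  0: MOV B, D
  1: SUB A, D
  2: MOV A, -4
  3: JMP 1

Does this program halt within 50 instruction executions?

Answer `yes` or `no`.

Answer: no

Derivation:
Step 1: PC=0 exec 'MOV B, D'. After: A=0 B=0 C=0 D=0 ZF=0 PC=1
Step 2: PC=1 exec 'SUB A, D'. After: A=0 B=0 C=0 D=0 ZF=1 PC=2
Step 3: PC=2 exec 'MOV A, -4'. After: A=-4 B=0 C=0 D=0 ZF=1 PC=3
Step 4: PC=3 exec 'JMP 1'. After: A=-4 B=0 C=0 D=0 ZF=1 PC=1
Step 5: PC=1 exec 'SUB A, D'. After: A=-4 B=0 C=0 D=0 ZF=0 PC=2
Step 6: PC=2 exec 'MOV A, -4'. After: A=-4 B=0 C=0 D=0 ZF=0 PC=3
Step 7: PC=3 exec 'JMP 1'. After: A=-4 B=0 C=0 D=0 ZF=0 PC=1
Step 8: PC=1 exec 'SUB A, D'. After: A=-4 B=0 C=0 D=0 ZF=0 PC=2
State after step 8 equals state after step 5: the program is in a cycle of length 3 and will never halt.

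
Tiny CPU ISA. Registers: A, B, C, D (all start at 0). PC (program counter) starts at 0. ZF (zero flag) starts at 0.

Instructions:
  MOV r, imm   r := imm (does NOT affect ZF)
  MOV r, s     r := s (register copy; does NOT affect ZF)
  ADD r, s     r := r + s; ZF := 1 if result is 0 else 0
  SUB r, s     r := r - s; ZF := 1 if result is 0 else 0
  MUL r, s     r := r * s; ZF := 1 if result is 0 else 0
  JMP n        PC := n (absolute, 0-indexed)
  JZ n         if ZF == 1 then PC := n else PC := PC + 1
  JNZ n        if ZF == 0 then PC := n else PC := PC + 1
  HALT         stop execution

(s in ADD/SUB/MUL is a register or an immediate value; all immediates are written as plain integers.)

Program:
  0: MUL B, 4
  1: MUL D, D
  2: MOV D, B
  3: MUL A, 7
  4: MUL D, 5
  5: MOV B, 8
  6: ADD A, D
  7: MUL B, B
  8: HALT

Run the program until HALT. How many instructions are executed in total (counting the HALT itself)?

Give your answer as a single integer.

Step 1: PC=0 exec 'MUL B, 4'. After: A=0 B=0 C=0 D=0 ZF=1 PC=1
Step 2: PC=1 exec 'MUL D, D'. After: A=0 B=0 C=0 D=0 ZF=1 PC=2
Step 3: PC=2 exec 'MOV D, B'. After: A=0 B=0 C=0 D=0 ZF=1 PC=3
Step 4: PC=3 exec 'MUL A, 7'. After: A=0 B=0 C=0 D=0 ZF=1 PC=4
Step 5: PC=4 exec 'MUL D, 5'. After: A=0 B=0 C=0 D=0 ZF=1 PC=5
Step 6: PC=5 exec 'MOV B, 8'. After: A=0 B=8 C=0 D=0 ZF=1 PC=6
Step 7: PC=6 exec 'ADD A, D'. After: A=0 B=8 C=0 D=0 ZF=1 PC=7
Step 8: PC=7 exec 'MUL B, B'. After: A=0 B=64 C=0 D=0 ZF=0 PC=8
Step 9: PC=8 exec 'HALT'. After: A=0 B=64 C=0 D=0 ZF=0 PC=8 HALTED
Total instructions executed: 9

Answer: 9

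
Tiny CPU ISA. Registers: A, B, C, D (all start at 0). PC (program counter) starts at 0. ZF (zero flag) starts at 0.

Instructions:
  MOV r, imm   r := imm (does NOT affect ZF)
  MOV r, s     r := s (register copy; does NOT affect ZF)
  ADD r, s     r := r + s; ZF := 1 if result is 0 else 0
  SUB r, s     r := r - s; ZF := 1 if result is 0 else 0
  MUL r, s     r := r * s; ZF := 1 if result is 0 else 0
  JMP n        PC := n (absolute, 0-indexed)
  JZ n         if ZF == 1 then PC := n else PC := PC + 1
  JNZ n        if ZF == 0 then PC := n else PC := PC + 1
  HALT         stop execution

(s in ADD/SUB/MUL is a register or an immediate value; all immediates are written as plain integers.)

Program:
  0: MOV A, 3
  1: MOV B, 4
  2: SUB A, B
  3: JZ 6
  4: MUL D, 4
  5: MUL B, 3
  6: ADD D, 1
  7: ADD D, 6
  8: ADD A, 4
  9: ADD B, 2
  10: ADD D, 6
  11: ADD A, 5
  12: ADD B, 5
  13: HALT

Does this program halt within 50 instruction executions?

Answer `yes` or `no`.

Answer: yes

Derivation:
Step 1: PC=0 exec 'MOV A, 3'. After: A=3 B=0 C=0 D=0 ZF=0 PC=1
Step 2: PC=1 exec 'MOV B, 4'. After: A=3 B=4 C=0 D=0 ZF=0 PC=2
Step 3: PC=2 exec 'SUB A, B'. After: A=-1 B=4 C=0 D=0 ZF=0 PC=3
Step 4: PC=3 exec 'JZ 6'. After: A=-1 B=4 C=0 D=0 ZF=0 PC=4
Step 5: PC=4 exec 'MUL D, 4'. After: A=-1 B=4 C=0 D=0 ZF=1 PC=5
Step 6: PC=5 exec 'MUL B, 3'. After: A=-1 B=12 C=0 D=0 ZF=0 PC=6
Step 7: PC=6 exec 'ADD D, 1'. After: A=-1 B=12 C=0 D=1 ZF=0 PC=7
Step 8: PC=7 exec 'ADD D, 6'. After: A=-1 B=12 C=0 D=7 ZF=0 PC=8
Step 9: PC=8 exec 'ADD A, 4'. After: A=3 B=12 C=0 D=7 ZF=0 PC=9
Step 10: PC=9 exec 'ADD B, 2'. After: A=3 B=14 C=0 D=7 ZF=0 PC=10
Step 11: PC=10 exec 'ADD D, 6'. After: A=3 B=14 C=0 D=13 ZF=0 PC=11
Step 12: PC=11 exec 'ADD A, 5'. After: A=8 B=14 C=0 D=13 ZF=0 PC=12
Step 13: PC=12 exec 'ADD B, 5'. After: A=8 B=19 C=0 D=13 ZF=0 PC=13
Step 14: PC=13 exec 'HALT'. After: A=8 B=19 C=0 D=13 ZF=0 PC=13 HALTED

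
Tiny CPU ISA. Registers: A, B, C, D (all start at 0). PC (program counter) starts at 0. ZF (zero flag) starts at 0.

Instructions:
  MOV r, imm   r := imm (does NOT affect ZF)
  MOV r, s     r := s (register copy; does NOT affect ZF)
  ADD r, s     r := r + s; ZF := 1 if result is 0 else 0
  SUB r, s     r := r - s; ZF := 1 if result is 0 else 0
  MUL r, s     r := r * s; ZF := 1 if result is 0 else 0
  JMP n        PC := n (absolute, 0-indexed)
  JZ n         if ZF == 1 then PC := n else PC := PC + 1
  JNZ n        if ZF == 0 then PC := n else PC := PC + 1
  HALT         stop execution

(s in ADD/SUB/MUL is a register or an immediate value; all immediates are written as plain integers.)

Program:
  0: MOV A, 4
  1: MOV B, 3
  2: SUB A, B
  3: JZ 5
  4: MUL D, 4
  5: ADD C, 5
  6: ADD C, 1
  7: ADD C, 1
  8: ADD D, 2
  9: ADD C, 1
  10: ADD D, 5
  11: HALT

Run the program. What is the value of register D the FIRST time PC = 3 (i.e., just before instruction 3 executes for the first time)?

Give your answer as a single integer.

Step 1: PC=0 exec 'MOV A, 4'. After: A=4 B=0 C=0 D=0 ZF=0 PC=1
Step 2: PC=1 exec 'MOV B, 3'. After: A=4 B=3 C=0 D=0 ZF=0 PC=2
Step 3: PC=2 exec 'SUB A, B'. After: A=1 B=3 C=0 D=0 ZF=0 PC=3
First time PC=3: D=0

0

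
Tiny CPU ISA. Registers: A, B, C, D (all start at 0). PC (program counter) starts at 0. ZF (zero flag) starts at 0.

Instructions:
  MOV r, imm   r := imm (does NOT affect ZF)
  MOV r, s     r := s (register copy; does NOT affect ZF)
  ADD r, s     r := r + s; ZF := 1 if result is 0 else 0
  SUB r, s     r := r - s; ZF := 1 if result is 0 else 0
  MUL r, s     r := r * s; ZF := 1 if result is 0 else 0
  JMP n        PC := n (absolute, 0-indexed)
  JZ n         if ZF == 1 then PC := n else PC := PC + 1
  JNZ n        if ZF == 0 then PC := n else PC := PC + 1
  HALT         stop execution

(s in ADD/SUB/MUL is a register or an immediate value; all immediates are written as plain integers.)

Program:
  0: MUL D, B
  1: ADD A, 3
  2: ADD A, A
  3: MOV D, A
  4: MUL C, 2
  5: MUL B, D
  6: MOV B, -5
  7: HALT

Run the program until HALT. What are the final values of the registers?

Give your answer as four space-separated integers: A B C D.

Step 1: PC=0 exec 'MUL D, B'. After: A=0 B=0 C=0 D=0 ZF=1 PC=1
Step 2: PC=1 exec 'ADD A, 3'. After: A=3 B=0 C=0 D=0 ZF=0 PC=2
Step 3: PC=2 exec 'ADD A, A'. After: A=6 B=0 C=0 D=0 ZF=0 PC=3
Step 4: PC=3 exec 'MOV D, A'. After: A=6 B=0 C=0 D=6 ZF=0 PC=4
Step 5: PC=4 exec 'MUL C, 2'. After: A=6 B=0 C=0 D=6 ZF=1 PC=5
Step 6: PC=5 exec 'MUL B, D'. After: A=6 B=0 C=0 D=6 ZF=1 PC=6
Step 7: PC=6 exec 'MOV B, -5'. After: A=6 B=-5 C=0 D=6 ZF=1 PC=7
Step 8: PC=7 exec 'HALT'. After: A=6 B=-5 C=0 D=6 ZF=1 PC=7 HALTED

Answer: 6 -5 0 6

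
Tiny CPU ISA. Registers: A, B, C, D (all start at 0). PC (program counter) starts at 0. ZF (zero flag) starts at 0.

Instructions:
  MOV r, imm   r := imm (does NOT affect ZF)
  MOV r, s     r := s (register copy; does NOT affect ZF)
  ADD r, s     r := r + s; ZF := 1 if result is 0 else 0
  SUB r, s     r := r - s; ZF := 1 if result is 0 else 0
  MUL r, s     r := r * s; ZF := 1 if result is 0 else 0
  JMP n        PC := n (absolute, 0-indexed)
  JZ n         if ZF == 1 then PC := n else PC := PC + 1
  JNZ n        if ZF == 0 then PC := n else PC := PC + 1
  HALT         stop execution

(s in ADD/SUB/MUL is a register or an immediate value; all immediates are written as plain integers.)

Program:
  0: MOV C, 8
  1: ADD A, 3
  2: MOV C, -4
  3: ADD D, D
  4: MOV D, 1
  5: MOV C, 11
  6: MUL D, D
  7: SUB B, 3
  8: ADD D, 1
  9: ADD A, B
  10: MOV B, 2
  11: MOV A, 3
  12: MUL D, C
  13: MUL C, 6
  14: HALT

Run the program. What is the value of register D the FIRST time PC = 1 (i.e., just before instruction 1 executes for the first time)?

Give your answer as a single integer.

Step 1: PC=0 exec 'MOV C, 8'. After: A=0 B=0 C=8 D=0 ZF=0 PC=1
First time PC=1: D=0

0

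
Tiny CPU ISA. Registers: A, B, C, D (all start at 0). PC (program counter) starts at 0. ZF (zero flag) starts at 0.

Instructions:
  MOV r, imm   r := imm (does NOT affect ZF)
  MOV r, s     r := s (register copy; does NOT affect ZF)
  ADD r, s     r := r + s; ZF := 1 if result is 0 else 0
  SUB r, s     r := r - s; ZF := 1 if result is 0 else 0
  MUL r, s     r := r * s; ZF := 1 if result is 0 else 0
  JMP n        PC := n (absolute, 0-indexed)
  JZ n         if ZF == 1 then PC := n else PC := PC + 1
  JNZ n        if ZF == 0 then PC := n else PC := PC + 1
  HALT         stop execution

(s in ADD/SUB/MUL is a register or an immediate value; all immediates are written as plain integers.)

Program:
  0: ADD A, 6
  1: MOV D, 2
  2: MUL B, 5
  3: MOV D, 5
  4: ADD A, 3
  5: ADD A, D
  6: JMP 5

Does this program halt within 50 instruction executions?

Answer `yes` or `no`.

Answer: no

Derivation:
Step 1: PC=0 exec 'ADD A, 6'. After: A=6 B=0 C=0 D=0 ZF=0 PC=1
Step 2: PC=1 exec 'MOV D, 2'. After: A=6 B=0 C=0 D=2 ZF=0 PC=2
Step 3: PC=2 exec 'MUL B, 5'. After: A=6 B=0 C=0 D=2 ZF=1 PC=3
Step 4: PC=3 exec 'MOV D, 5'. After: A=6 B=0 C=0 D=5 ZF=1 PC=4
Step 5: PC=4 exec 'ADD A, 3'. After: A=9 B=0 C=0 D=5 ZF=0 PC=5
Step 6: PC=5 exec 'ADD A, D'. After: A=14 B=0 C=0 D=5 ZF=0 PC=6
Step 7: PC=6 exec 'JMP 5'. After: A=14 B=0 C=0 D=5 ZF=0 PC=5
Step 8: PC=5 exec 'ADD A, D'. After: A=19 B=0 C=0 D=5 ZF=0 PC=6
Step 9: PC=6 exec 'JMP 5'. After: A=19 B=0 C=0 D=5 ZF=0 PC=5
Step 10: PC=5 exec 'ADD A, D'. After: A=24 B=0 C=0 D=5 ZF=0 PC=6
Step 11: PC=6 exec 'JMP 5'. After: A=24 B=0 C=0 D=5 ZF=0 PC=5
Step 12: PC=5 exec 'ADD A, D'. After: A=29 B=0 C=0 D=5 ZF=0 PC=6
Step 13: PC=6 exec 'JMP 5'. After: A=29 B=0 C=0 D=5 ZF=0 PC=5
Step 14: PC=5 exec 'ADD A, D'. After: A=34 B=0 C=0 D=5 ZF=0 PC=6
Step 15: PC=6 exec 'JMP 5'. After: A=34 B=0 C=0 D=5 ZF=0 PC=5
After 50 steps: not halted. PC revisits the same instructions with no path to HALT; will never halt.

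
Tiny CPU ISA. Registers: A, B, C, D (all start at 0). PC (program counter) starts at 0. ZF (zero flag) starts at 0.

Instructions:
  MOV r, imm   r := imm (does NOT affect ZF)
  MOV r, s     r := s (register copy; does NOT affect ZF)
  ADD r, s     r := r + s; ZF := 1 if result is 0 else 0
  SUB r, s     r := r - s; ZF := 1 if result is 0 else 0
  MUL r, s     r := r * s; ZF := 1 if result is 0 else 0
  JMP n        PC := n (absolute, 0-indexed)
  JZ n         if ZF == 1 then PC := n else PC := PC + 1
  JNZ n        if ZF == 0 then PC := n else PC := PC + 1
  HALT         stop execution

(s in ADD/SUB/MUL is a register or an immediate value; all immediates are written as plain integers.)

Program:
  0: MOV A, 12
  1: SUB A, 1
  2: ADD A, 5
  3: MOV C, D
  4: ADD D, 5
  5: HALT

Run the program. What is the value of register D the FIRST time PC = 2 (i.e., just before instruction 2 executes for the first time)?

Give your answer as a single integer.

Step 1: PC=0 exec 'MOV A, 12'. After: A=12 B=0 C=0 D=0 ZF=0 PC=1
Step 2: PC=1 exec 'SUB A, 1'. After: A=11 B=0 C=0 D=0 ZF=0 PC=2
First time PC=2: D=0

0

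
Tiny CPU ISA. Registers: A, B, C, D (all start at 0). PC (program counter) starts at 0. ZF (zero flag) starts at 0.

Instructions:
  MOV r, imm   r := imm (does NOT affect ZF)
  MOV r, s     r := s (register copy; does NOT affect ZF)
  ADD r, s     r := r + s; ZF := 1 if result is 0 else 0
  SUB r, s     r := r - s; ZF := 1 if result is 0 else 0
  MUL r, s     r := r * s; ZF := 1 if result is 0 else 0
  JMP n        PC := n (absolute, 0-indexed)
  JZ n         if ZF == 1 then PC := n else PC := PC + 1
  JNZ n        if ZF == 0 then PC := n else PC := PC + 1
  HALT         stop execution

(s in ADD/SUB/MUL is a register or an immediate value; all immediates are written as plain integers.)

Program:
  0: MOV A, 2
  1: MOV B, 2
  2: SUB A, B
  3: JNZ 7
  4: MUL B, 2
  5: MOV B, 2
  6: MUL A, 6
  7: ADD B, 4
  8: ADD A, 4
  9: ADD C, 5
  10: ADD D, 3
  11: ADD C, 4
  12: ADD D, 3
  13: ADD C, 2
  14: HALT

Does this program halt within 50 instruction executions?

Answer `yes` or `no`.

Answer: yes

Derivation:
Step 1: PC=0 exec 'MOV A, 2'. After: A=2 B=0 C=0 D=0 ZF=0 PC=1
Step 2: PC=1 exec 'MOV B, 2'. After: A=2 B=2 C=0 D=0 ZF=0 PC=2
Step 3: PC=2 exec 'SUB A, B'. After: A=0 B=2 C=0 D=0 ZF=1 PC=3
Step 4: PC=3 exec 'JNZ 7'. After: A=0 B=2 C=0 D=0 ZF=1 PC=4
Step 5: PC=4 exec 'MUL B, 2'. After: A=0 B=4 C=0 D=0 ZF=0 PC=5
Step 6: PC=5 exec 'MOV B, 2'. After: A=0 B=2 C=0 D=0 ZF=0 PC=6
Step 7: PC=6 exec 'MUL A, 6'. After: A=0 B=2 C=0 D=0 ZF=1 PC=7
Step 8: PC=7 exec 'ADD B, 4'. After: A=0 B=6 C=0 D=0 ZF=0 PC=8
Step 9: PC=8 exec 'ADD A, 4'. After: A=4 B=6 C=0 D=0 ZF=0 PC=9
Step 10: PC=9 exec 'ADD C, 5'. After: A=4 B=6 C=5 D=0 ZF=0 PC=10
Step 11: PC=10 exec 'ADD D, 3'. After: A=4 B=6 C=5 D=3 ZF=0 PC=11
Step 12: PC=11 exec 'ADD C, 4'. After: A=4 B=6 C=9 D=3 ZF=0 PC=12
Step 13: PC=12 exec 'ADD D, 3'. After: A=4 B=6 C=9 D=6 ZF=0 PC=13
Step 14: PC=13 exec 'ADD C, 2'. After: A=4 B=6 C=11 D=6 ZF=0 PC=14
Step 15: PC=14 exec 'HALT'. After: A=4 B=6 C=11 D=6 ZF=0 PC=14 HALTED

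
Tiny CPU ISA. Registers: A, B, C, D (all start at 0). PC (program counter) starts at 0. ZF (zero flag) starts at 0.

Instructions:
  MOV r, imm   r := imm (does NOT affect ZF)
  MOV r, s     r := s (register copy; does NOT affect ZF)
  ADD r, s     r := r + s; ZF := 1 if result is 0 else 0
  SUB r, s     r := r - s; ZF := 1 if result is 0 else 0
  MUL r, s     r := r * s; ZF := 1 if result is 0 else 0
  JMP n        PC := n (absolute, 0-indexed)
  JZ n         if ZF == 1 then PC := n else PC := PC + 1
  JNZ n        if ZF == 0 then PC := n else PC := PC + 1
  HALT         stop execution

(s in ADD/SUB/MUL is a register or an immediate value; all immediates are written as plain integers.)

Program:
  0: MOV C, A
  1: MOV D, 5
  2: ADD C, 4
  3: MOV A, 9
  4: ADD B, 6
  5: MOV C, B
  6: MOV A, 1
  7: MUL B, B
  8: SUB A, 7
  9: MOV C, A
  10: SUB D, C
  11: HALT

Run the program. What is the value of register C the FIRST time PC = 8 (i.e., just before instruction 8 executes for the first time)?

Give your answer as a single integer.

Step 1: PC=0 exec 'MOV C, A'. After: A=0 B=0 C=0 D=0 ZF=0 PC=1
Step 2: PC=1 exec 'MOV D, 5'. After: A=0 B=0 C=0 D=5 ZF=0 PC=2
Step 3: PC=2 exec 'ADD C, 4'. After: A=0 B=0 C=4 D=5 ZF=0 PC=3
Step 4: PC=3 exec 'MOV A, 9'. After: A=9 B=0 C=4 D=5 ZF=0 PC=4
Step 5: PC=4 exec 'ADD B, 6'. After: A=9 B=6 C=4 D=5 ZF=0 PC=5
Step 6: PC=5 exec 'MOV C, B'. After: A=9 B=6 C=6 D=5 ZF=0 PC=6
Step 7: PC=6 exec 'MOV A, 1'. After: A=1 B=6 C=6 D=5 ZF=0 PC=7
Step 8: PC=7 exec 'MUL B, B'. After: A=1 B=36 C=6 D=5 ZF=0 PC=8
First time PC=8: C=6

6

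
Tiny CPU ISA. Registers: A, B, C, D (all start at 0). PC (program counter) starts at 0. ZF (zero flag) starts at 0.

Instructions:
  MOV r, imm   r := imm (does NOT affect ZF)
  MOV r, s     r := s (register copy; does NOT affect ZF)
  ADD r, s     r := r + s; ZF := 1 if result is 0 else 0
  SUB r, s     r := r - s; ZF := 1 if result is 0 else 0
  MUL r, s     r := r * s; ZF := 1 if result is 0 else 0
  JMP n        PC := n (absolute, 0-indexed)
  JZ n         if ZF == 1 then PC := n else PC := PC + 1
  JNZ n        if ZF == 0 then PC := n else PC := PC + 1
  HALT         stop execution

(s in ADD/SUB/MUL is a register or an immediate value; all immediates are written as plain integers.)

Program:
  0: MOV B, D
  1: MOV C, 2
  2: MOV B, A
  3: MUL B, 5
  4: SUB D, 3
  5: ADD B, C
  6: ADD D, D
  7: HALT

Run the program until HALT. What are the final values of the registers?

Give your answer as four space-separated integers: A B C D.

Answer: 0 2 2 -6

Derivation:
Step 1: PC=0 exec 'MOV B, D'. After: A=0 B=0 C=0 D=0 ZF=0 PC=1
Step 2: PC=1 exec 'MOV C, 2'. After: A=0 B=0 C=2 D=0 ZF=0 PC=2
Step 3: PC=2 exec 'MOV B, A'. After: A=0 B=0 C=2 D=0 ZF=0 PC=3
Step 4: PC=3 exec 'MUL B, 5'. After: A=0 B=0 C=2 D=0 ZF=1 PC=4
Step 5: PC=4 exec 'SUB D, 3'. After: A=0 B=0 C=2 D=-3 ZF=0 PC=5
Step 6: PC=5 exec 'ADD B, C'. After: A=0 B=2 C=2 D=-3 ZF=0 PC=6
Step 7: PC=6 exec 'ADD D, D'. After: A=0 B=2 C=2 D=-6 ZF=0 PC=7
Step 8: PC=7 exec 'HALT'. After: A=0 B=2 C=2 D=-6 ZF=0 PC=7 HALTED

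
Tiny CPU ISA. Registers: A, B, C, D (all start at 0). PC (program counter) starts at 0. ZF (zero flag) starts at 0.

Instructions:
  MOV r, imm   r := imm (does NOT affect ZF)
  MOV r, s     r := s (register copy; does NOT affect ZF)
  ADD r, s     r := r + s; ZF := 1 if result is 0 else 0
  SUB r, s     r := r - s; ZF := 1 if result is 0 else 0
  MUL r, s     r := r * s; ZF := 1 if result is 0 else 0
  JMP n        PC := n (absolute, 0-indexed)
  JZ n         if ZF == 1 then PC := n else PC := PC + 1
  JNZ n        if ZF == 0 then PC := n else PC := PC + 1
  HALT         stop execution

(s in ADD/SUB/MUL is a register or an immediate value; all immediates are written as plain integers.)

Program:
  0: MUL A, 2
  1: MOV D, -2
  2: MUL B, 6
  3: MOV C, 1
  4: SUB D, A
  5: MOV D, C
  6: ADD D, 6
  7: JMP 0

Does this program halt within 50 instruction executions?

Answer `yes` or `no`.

Answer: no

Derivation:
Step 1: PC=0 exec 'MUL A, 2'. After: A=0 B=0 C=0 D=0 ZF=1 PC=1
Step 2: PC=1 exec 'MOV D, -2'. After: A=0 B=0 C=0 D=-2 ZF=1 PC=2
Step 3: PC=2 exec 'MUL B, 6'. After: A=0 B=0 C=0 D=-2 ZF=1 PC=3
Step 4: PC=3 exec 'MOV C, 1'. After: A=0 B=0 C=1 D=-2 ZF=1 PC=4
Step 5: PC=4 exec 'SUB D, A'. After: A=0 B=0 C=1 D=-2 ZF=0 PC=5
Step 6: PC=5 exec 'MOV D, C'. After: A=0 B=0 C=1 D=1 ZF=0 PC=6
Step 7: PC=6 exec 'ADD D, 6'. After: A=0 B=0 C=1 D=7 ZF=0 PC=7
Step 8: PC=7 exec 'JMP 0'. After: A=0 B=0 C=1 D=7 ZF=0 PC=0
Step 9: PC=0 exec 'MUL A, 2'. After: A=0 B=0 C=1 D=7 ZF=1 PC=1
Step 10: PC=1 exec 'MOV D, -2'. After: A=0 B=0 C=1 D=-2 ZF=1 PC=2
Step 11: PC=2 exec 'MUL B, 6'. After: A=0 B=0 C=1 D=-2 ZF=1 PC=3
Step 12: PC=3 exec 'MOV C, 1'. After: A=0 B=0 C=1 D=-2 ZF=1 PC=4
State after step 12 equals state after step 4: the program is in a cycle of length 8 and will never halt.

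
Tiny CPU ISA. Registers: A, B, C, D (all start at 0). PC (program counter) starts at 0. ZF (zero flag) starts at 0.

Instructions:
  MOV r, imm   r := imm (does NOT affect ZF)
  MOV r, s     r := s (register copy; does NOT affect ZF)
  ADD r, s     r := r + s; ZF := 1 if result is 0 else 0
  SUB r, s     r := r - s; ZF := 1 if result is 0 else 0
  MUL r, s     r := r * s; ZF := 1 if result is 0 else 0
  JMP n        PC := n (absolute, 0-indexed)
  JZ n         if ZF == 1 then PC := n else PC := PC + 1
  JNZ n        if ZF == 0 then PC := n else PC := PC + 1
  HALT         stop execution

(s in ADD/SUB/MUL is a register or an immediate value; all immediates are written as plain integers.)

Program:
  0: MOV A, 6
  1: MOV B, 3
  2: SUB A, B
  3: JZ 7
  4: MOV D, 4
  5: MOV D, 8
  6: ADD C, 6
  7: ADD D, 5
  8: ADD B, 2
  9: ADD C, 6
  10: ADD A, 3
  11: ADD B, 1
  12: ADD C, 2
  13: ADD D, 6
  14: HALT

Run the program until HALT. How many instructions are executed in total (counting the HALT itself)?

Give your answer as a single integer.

Answer: 15

Derivation:
Step 1: PC=0 exec 'MOV A, 6'. After: A=6 B=0 C=0 D=0 ZF=0 PC=1
Step 2: PC=1 exec 'MOV B, 3'. After: A=6 B=3 C=0 D=0 ZF=0 PC=2
Step 3: PC=2 exec 'SUB A, B'. After: A=3 B=3 C=0 D=0 ZF=0 PC=3
Step 4: PC=3 exec 'JZ 7'. After: A=3 B=3 C=0 D=0 ZF=0 PC=4
Step 5: PC=4 exec 'MOV D, 4'. After: A=3 B=3 C=0 D=4 ZF=0 PC=5
Step 6: PC=5 exec 'MOV D, 8'. After: A=3 B=3 C=0 D=8 ZF=0 PC=6
Step 7: PC=6 exec 'ADD C, 6'. After: A=3 B=3 C=6 D=8 ZF=0 PC=7
Step 8: PC=7 exec 'ADD D, 5'. After: A=3 B=3 C=6 D=13 ZF=0 PC=8
Step 9: PC=8 exec 'ADD B, 2'. After: A=3 B=5 C=6 D=13 ZF=0 PC=9
Step 10: PC=9 exec 'ADD C, 6'. After: A=3 B=5 C=12 D=13 ZF=0 PC=10
Step 11: PC=10 exec 'ADD A, 3'. After: A=6 B=5 C=12 D=13 ZF=0 PC=11
Step 12: PC=11 exec 'ADD B, 1'. After: A=6 B=6 C=12 D=13 ZF=0 PC=12
Step 13: PC=12 exec 'ADD C, 2'. After: A=6 B=6 C=14 D=13 ZF=0 PC=13
Step 14: PC=13 exec 'ADD D, 6'. After: A=6 B=6 C=14 D=19 ZF=0 PC=14
Step 15: PC=14 exec 'HALT'. After: A=6 B=6 C=14 D=19 ZF=0 PC=14 HALTED
Total instructions executed: 15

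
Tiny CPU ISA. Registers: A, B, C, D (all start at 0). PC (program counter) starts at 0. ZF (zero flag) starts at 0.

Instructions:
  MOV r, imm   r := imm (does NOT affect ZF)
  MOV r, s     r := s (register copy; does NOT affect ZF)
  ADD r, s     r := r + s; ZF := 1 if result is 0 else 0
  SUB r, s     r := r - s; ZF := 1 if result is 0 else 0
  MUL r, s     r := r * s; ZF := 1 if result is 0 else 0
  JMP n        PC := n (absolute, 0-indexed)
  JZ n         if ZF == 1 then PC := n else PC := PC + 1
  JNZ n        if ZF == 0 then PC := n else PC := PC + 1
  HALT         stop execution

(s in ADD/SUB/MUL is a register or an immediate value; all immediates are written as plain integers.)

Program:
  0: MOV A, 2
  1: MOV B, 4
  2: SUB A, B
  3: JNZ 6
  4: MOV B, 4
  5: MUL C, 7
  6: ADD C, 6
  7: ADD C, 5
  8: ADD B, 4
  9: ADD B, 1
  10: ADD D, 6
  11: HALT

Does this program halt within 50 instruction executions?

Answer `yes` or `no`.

Answer: yes

Derivation:
Step 1: PC=0 exec 'MOV A, 2'. After: A=2 B=0 C=0 D=0 ZF=0 PC=1
Step 2: PC=1 exec 'MOV B, 4'. After: A=2 B=4 C=0 D=0 ZF=0 PC=2
Step 3: PC=2 exec 'SUB A, B'. After: A=-2 B=4 C=0 D=0 ZF=0 PC=3
Step 4: PC=3 exec 'JNZ 6'. After: A=-2 B=4 C=0 D=0 ZF=0 PC=6
Step 5: PC=6 exec 'ADD C, 6'. After: A=-2 B=4 C=6 D=0 ZF=0 PC=7
Step 6: PC=7 exec 'ADD C, 5'. After: A=-2 B=4 C=11 D=0 ZF=0 PC=8
Step 7: PC=8 exec 'ADD B, 4'. After: A=-2 B=8 C=11 D=0 ZF=0 PC=9
Step 8: PC=9 exec 'ADD B, 1'. After: A=-2 B=9 C=11 D=0 ZF=0 PC=10
Step 9: PC=10 exec 'ADD D, 6'. After: A=-2 B=9 C=11 D=6 ZF=0 PC=11
Step 10: PC=11 exec 'HALT'. After: A=-2 B=9 C=11 D=6 ZF=0 PC=11 HALTED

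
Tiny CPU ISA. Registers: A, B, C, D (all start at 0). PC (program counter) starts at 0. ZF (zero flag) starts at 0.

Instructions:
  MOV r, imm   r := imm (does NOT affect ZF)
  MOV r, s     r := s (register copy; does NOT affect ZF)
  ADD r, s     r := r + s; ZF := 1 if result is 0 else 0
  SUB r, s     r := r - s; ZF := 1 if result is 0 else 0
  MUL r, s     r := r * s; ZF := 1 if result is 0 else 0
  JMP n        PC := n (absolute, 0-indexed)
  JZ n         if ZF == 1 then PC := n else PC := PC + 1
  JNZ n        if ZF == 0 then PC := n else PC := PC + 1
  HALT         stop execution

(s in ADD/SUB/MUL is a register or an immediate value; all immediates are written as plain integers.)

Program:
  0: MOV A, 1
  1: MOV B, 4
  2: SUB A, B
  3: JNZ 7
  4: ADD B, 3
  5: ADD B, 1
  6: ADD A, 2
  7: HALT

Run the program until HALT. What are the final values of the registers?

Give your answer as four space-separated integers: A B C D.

Step 1: PC=0 exec 'MOV A, 1'. After: A=1 B=0 C=0 D=0 ZF=0 PC=1
Step 2: PC=1 exec 'MOV B, 4'. After: A=1 B=4 C=0 D=0 ZF=0 PC=2
Step 3: PC=2 exec 'SUB A, B'. After: A=-3 B=4 C=0 D=0 ZF=0 PC=3
Step 4: PC=3 exec 'JNZ 7'. After: A=-3 B=4 C=0 D=0 ZF=0 PC=7
Step 5: PC=7 exec 'HALT'. After: A=-3 B=4 C=0 D=0 ZF=0 PC=7 HALTED

Answer: -3 4 0 0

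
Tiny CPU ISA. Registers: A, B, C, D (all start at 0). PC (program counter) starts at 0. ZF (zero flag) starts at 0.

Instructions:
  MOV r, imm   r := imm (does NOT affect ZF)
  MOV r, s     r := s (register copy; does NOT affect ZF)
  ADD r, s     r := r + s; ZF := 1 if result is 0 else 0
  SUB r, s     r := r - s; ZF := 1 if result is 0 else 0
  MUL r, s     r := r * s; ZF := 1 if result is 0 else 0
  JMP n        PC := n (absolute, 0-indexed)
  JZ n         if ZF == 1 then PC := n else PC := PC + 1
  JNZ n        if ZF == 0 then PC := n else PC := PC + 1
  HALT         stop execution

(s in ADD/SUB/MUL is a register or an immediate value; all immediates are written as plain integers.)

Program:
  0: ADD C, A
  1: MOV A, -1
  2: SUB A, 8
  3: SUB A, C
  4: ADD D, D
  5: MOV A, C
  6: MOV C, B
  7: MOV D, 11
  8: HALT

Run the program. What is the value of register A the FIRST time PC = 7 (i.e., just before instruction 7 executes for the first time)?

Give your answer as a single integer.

Step 1: PC=0 exec 'ADD C, A'. After: A=0 B=0 C=0 D=0 ZF=1 PC=1
Step 2: PC=1 exec 'MOV A, -1'. After: A=-1 B=0 C=0 D=0 ZF=1 PC=2
Step 3: PC=2 exec 'SUB A, 8'. After: A=-9 B=0 C=0 D=0 ZF=0 PC=3
Step 4: PC=3 exec 'SUB A, C'. After: A=-9 B=0 C=0 D=0 ZF=0 PC=4
Step 5: PC=4 exec 'ADD D, D'. After: A=-9 B=0 C=0 D=0 ZF=1 PC=5
Step 6: PC=5 exec 'MOV A, C'. After: A=0 B=0 C=0 D=0 ZF=1 PC=6
Step 7: PC=6 exec 'MOV C, B'. After: A=0 B=0 C=0 D=0 ZF=1 PC=7
First time PC=7: A=0

0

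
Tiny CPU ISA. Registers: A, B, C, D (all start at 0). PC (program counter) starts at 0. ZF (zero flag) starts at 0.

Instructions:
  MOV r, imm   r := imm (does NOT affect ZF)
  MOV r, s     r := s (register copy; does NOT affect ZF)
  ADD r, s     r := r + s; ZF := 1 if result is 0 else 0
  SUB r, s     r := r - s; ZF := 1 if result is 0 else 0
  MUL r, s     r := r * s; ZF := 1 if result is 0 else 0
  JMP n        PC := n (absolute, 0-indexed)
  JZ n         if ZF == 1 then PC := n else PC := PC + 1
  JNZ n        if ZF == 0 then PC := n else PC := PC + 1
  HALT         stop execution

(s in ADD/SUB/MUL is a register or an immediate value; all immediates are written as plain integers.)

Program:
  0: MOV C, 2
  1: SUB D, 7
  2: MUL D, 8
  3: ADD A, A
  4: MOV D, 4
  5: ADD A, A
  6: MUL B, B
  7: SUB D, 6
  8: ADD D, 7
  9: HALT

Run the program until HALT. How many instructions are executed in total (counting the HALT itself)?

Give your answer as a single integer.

Answer: 10

Derivation:
Step 1: PC=0 exec 'MOV C, 2'. After: A=0 B=0 C=2 D=0 ZF=0 PC=1
Step 2: PC=1 exec 'SUB D, 7'. After: A=0 B=0 C=2 D=-7 ZF=0 PC=2
Step 3: PC=2 exec 'MUL D, 8'. After: A=0 B=0 C=2 D=-56 ZF=0 PC=3
Step 4: PC=3 exec 'ADD A, A'. After: A=0 B=0 C=2 D=-56 ZF=1 PC=4
Step 5: PC=4 exec 'MOV D, 4'. After: A=0 B=0 C=2 D=4 ZF=1 PC=5
Step 6: PC=5 exec 'ADD A, A'. After: A=0 B=0 C=2 D=4 ZF=1 PC=6
Step 7: PC=6 exec 'MUL B, B'. After: A=0 B=0 C=2 D=4 ZF=1 PC=7
Step 8: PC=7 exec 'SUB D, 6'. After: A=0 B=0 C=2 D=-2 ZF=0 PC=8
Step 9: PC=8 exec 'ADD D, 7'. After: A=0 B=0 C=2 D=5 ZF=0 PC=9
Step 10: PC=9 exec 'HALT'. After: A=0 B=0 C=2 D=5 ZF=0 PC=9 HALTED
Total instructions executed: 10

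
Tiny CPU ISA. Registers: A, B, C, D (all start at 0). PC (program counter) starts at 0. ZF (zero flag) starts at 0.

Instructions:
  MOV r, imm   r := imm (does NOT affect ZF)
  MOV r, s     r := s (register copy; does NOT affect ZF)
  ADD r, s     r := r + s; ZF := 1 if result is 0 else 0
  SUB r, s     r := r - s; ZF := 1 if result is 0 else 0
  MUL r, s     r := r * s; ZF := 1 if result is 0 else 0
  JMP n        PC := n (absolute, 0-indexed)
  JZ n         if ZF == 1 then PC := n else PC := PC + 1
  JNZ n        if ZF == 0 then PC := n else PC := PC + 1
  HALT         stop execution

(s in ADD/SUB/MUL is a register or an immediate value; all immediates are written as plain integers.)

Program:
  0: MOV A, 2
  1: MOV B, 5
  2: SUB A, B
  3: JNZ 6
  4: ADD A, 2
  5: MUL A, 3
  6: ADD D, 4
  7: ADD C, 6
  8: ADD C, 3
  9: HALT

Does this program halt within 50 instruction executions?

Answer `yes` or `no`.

Step 1: PC=0 exec 'MOV A, 2'. After: A=2 B=0 C=0 D=0 ZF=0 PC=1
Step 2: PC=1 exec 'MOV B, 5'. After: A=2 B=5 C=0 D=0 ZF=0 PC=2
Step 3: PC=2 exec 'SUB A, B'. After: A=-3 B=5 C=0 D=0 ZF=0 PC=3
Step 4: PC=3 exec 'JNZ 6'. After: A=-3 B=5 C=0 D=0 ZF=0 PC=6
Step 5: PC=6 exec 'ADD D, 4'. After: A=-3 B=5 C=0 D=4 ZF=0 PC=7
Step 6: PC=7 exec 'ADD C, 6'. After: A=-3 B=5 C=6 D=4 ZF=0 PC=8
Step 7: PC=8 exec 'ADD C, 3'. After: A=-3 B=5 C=9 D=4 ZF=0 PC=9
Step 8: PC=9 exec 'HALT'. After: A=-3 B=5 C=9 D=4 ZF=0 PC=9 HALTED

Answer: yes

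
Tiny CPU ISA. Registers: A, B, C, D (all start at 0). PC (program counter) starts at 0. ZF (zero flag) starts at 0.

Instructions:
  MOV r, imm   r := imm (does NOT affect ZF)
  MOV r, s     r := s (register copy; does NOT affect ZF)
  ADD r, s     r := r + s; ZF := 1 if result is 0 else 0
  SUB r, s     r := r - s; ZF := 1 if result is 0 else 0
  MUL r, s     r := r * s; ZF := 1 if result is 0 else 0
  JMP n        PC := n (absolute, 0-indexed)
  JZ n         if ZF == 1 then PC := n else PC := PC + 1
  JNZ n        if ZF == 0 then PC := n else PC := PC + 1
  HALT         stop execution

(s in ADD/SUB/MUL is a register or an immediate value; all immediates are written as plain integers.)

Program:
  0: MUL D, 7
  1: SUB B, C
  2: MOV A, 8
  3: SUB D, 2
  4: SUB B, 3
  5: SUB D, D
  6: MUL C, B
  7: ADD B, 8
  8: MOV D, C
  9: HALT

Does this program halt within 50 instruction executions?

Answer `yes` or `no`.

Step 1: PC=0 exec 'MUL D, 7'. After: A=0 B=0 C=0 D=0 ZF=1 PC=1
Step 2: PC=1 exec 'SUB B, C'. After: A=0 B=0 C=0 D=0 ZF=1 PC=2
Step 3: PC=2 exec 'MOV A, 8'. After: A=8 B=0 C=0 D=0 ZF=1 PC=3
Step 4: PC=3 exec 'SUB D, 2'. After: A=8 B=0 C=0 D=-2 ZF=0 PC=4
Step 5: PC=4 exec 'SUB B, 3'. After: A=8 B=-3 C=0 D=-2 ZF=0 PC=5
Step 6: PC=5 exec 'SUB D, D'. After: A=8 B=-3 C=0 D=0 ZF=1 PC=6
Step 7: PC=6 exec 'MUL C, B'. After: A=8 B=-3 C=0 D=0 ZF=1 PC=7
Step 8: PC=7 exec 'ADD B, 8'. After: A=8 B=5 C=0 D=0 ZF=0 PC=8
Step 9: PC=8 exec 'MOV D, C'. After: A=8 B=5 C=0 D=0 ZF=0 PC=9
Step 10: PC=9 exec 'HALT'. After: A=8 B=5 C=0 D=0 ZF=0 PC=9 HALTED

Answer: yes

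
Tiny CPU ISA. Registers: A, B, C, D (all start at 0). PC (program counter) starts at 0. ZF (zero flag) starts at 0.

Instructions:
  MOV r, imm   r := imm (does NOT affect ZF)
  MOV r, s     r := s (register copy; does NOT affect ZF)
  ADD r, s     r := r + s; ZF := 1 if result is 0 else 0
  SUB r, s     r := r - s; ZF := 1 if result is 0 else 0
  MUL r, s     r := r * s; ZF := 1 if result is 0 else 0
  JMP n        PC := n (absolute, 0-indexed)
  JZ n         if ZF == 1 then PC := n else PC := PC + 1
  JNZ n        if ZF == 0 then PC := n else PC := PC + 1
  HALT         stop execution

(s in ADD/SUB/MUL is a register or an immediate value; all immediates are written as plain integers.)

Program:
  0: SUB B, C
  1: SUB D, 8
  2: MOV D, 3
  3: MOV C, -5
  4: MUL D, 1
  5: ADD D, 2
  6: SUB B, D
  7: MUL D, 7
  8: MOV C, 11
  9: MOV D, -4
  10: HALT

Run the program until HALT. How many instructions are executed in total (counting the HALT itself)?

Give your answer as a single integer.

Step 1: PC=0 exec 'SUB B, C'. After: A=0 B=0 C=0 D=0 ZF=1 PC=1
Step 2: PC=1 exec 'SUB D, 8'. After: A=0 B=0 C=0 D=-8 ZF=0 PC=2
Step 3: PC=2 exec 'MOV D, 3'. After: A=0 B=0 C=0 D=3 ZF=0 PC=3
Step 4: PC=3 exec 'MOV C, -5'. After: A=0 B=0 C=-5 D=3 ZF=0 PC=4
Step 5: PC=4 exec 'MUL D, 1'. After: A=0 B=0 C=-5 D=3 ZF=0 PC=5
Step 6: PC=5 exec 'ADD D, 2'. After: A=0 B=0 C=-5 D=5 ZF=0 PC=6
Step 7: PC=6 exec 'SUB B, D'. After: A=0 B=-5 C=-5 D=5 ZF=0 PC=7
Step 8: PC=7 exec 'MUL D, 7'. After: A=0 B=-5 C=-5 D=35 ZF=0 PC=8
Step 9: PC=8 exec 'MOV C, 11'. After: A=0 B=-5 C=11 D=35 ZF=0 PC=9
Step 10: PC=9 exec 'MOV D, -4'. After: A=0 B=-5 C=11 D=-4 ZF=0 PC=10
Step 11: PC=10 exec 'HALT'. After: A=0 B=-5 C=11 D=-4 ZF=0 PC=10 HALTED
Total instructions executed: 11

Answer: 11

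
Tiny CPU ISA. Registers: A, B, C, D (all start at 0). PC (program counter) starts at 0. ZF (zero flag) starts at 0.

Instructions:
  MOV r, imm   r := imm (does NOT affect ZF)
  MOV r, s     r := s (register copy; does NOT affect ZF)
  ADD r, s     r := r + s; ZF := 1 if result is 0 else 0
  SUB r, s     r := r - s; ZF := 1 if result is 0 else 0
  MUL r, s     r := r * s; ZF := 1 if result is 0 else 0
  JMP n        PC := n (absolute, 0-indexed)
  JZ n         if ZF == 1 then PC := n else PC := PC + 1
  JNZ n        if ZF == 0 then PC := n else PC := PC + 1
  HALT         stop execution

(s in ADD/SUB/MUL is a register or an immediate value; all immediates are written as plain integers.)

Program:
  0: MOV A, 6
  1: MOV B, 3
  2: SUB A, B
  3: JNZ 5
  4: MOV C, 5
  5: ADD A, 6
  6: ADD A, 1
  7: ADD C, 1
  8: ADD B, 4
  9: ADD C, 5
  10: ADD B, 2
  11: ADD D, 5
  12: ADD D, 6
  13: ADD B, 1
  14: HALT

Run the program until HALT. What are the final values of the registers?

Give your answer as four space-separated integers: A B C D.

Answer: 10 10 6 11

Derivation:
Step 1: PC=0 exec 'MOV A, 6'. After: A=6 B=0 C=0 D=0 ZF=0 PC=1
Step 2: PC=1 exec 'MOV B, 3'. After: A=6 B=3 C=0 D=0 ZF=0 PC=2
Step 3: PC=2 exec 'SUB A, B'. After: A=3 B=3 C=0 D=0 ZF=0 PC=3
Step 4: PC=3 exec 'JNZ 5'. After: A=3 B=3 C=0 D=0 ZF=0 PC=5
Step 5: PC=5 exec 'ADD A, 6'. After: A=9 B=3 C=0 D=0 ZF=0 PC=6
Step 6: PC=6 exec 'ADD A, 1'. After: A=10 B=3 C=0 D=0 ZF=0 PC=7
Step 7: PC=7 exec 'ADD C, 1'. After: A=10 B=3 C=1 D=0 ZF=0 PC=8
Step 8: PC=8 exec 'ADD B, 4'. After: A=10 B=7 C=1 D=0 ZF=0 PC=9
Step 9: PC=9 exec 'ADD C, 5'. After: A=10 B=7 C=6 D=0 ZF=0 PC=10
Step 10: PC=10 exec 'ADD B, 2'. After: A=10 B=9 C=6 D=0 ZF=0 PC=11
Step 11: PC=11 exec 'ADD D, 5'. After: A=10 B=9 C=6 D=5 ZF=0 PC=12
Step 12: PC=12 exec 'ADD D, 6'. After: A=10 B=9 C=6 D=11 ZF=0 PC=13
Step 13: PC=13 exec 'ADD B, 1'. After: A=10 B=10 C=6 D=11 ZF=0 PC=14
Step 14: PC=14 exec 'HALT'. After: A=10 B=10 C=6 D=11 ZF=0 PC=14 HALTED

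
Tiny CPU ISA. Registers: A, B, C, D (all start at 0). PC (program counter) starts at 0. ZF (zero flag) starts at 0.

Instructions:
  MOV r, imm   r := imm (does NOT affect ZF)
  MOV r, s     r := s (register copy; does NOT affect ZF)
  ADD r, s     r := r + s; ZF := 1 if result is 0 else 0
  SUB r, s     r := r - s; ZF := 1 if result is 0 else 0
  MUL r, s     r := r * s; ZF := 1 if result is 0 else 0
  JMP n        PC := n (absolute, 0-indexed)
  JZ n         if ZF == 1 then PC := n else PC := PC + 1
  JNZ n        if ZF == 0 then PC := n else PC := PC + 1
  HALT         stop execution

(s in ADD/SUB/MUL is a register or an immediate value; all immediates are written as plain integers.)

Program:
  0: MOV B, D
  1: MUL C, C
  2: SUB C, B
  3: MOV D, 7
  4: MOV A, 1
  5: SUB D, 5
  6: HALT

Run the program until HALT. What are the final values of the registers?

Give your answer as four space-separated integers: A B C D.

Answer: 1 0 0 2

Derivation:
Step 1: PC=0 exec 'MOV B, D'. After: A=0 B=0 C=0 D=0 ZF=0 PC=1
Step 2: PC=1 exec 'MUL C, C'. After: A=0 B=0 C=0 D=0 ZF=1 PC=2
Step 3: PC=2 exec 'SUB C, B'. After: A=0 B=0 C=0 D=0 ZF=1 PC=3
Step 4: PC=3 exec 'MOV D, 7'. After: A=0 B=0 C=0 D=7 ZF=1 PC=4
Step 5: PC=4 exec 'MOV A, 1'. After: A=1 B=0 C=0 D=7 ZF=1 PC=5
Step 6: PC=5 exec 'SUB D, 5'. After: A=1 B=0 C=0 D=2 ZF=0 PC=6
Step 7: PC=6 exec 'HALT'. After: A=1 B=0 C=0 D=2 ZF=0 PC=6 HALTED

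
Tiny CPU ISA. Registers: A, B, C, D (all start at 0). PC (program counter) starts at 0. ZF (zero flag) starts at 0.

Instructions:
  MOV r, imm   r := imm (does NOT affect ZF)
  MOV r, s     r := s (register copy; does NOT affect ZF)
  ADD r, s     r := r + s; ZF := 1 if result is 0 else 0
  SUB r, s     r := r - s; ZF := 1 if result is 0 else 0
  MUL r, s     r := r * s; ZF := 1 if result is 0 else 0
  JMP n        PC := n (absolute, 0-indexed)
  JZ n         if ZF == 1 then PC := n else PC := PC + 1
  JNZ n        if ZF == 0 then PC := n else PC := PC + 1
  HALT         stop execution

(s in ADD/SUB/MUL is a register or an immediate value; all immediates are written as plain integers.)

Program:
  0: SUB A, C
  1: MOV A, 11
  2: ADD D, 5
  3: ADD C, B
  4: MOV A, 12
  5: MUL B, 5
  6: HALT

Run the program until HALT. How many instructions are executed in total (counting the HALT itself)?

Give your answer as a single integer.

Answer: 7

Derivation:
Step 1: PC=0 exec 'SUB A, C'. After: A=0 B=0 C=0 D=0 ZF=1 PC=1
Step 2: PC=1 exec 'MOV A, 11'. After: A=11 B=0 C=0 D=0 ZF=1 PC=2
Step 3: PC=2 exec 'ADD D, 5'. After: A=11 B=0 C=0 D=5 ZF=0 PC=3
Step 4: PC=3 exec 'ADD C, B'. After: A=11 B=0 C=0 D=5 ZF=1 PC=4
Step 5: PC=4 exec 'MOV A, 12'. After: A=12 B=0 C=0 D=5 ZF=1 PC=5
Step 6: PC=5 exec 'MUL B, 5'. After: A=12 B=0 C=0 D=5 ZF=1 PC=6
Step 7: PC=6 exec 'HALT'. After: A=12 B=0 C=0 D=5 ZF=1 PC=6 HALTED
Total instructions executed: 7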